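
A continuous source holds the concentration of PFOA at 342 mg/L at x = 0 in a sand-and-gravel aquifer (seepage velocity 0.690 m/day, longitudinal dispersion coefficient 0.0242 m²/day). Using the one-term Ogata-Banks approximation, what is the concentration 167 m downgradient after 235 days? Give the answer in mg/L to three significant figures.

25.7 mg/L

For a continuous step input, C/C₀ ≈ ½·erfc((x−vt)/(2√(Dt))).
vt = 0.690 × 235 = 162.15 m and 2√(Dt) = 2√(0.0242 × 235) = 4.769 m.
Argument (x−vt)/(2√(Dt)) = (167 − 162.15)/4.769 = 1.017; ½·erfc(1.017) = 0.07518.
C = 342 × 0.07518 = 25.7 mg/L.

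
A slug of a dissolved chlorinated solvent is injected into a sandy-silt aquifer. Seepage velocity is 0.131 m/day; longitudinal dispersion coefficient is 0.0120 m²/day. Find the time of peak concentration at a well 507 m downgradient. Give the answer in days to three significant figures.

3870 days

For the 1D instantaneous-source solution, setting ∂C/∂t = 0 at fixed x gives v²t² + 2Dt − x² = 0, so t = (√(D² + v²x²) − D)/v².
√(D² + v²x²) = √(0.0120² + 0.131² × 507²) = 66.42; v² = 0.017161.
t = (66.42 − 0.0120)/0.017161 = 3870 days (vs. the pure-advection estimate x/v = 3870 d).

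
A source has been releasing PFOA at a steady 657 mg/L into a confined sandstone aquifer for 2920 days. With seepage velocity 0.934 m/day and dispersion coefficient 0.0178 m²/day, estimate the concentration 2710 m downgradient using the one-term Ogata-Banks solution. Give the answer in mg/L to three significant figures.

627 mg/L

For a continuous step input, C/C₀ ≈ ½·erfc((x−vt)/(2√(Dt))).
vt = 0.934 × 2920 = 2727.28 m and 2√(Dt) = 2√(0.0178 × 2920) = 14.42 m.
Argument (x−vt)/(2√(Dt)) = (2710 − 2727.28)/14.42 = -1.198; ½·erfc(-1.198) = 0.9549.
C = 657 × 0.9549 = 627 mg/L.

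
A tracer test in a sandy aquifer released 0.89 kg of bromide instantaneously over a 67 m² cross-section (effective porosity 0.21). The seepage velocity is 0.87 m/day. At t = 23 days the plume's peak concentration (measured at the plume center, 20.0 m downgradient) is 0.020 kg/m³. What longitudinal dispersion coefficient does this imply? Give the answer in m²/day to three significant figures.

At the plume center C_max = M/(n_e·A·√(4πDt)), so D = M²/(4πt·(n_e·A·C_max)²).
n_e·A·C_max = 0.21 × 67 × 0.020 = 0.2814 kg/m.
D = 0.89²/(4π × 23 × 0.2814²) = 0.0346 m²/day.

0.0346 m²/day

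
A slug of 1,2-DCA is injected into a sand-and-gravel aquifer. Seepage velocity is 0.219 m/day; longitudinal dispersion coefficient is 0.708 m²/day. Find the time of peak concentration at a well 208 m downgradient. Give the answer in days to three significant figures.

For the 1D instantaneous-source solution, setting ∂C/∂t = 0 at fixed x gives v²t² + 2Dt − x² = 0, so t = (√(D² + v²x²) − D)/v².
√(D² + v²x²) = √(0.708² + 0.219² × 208²) = 45.56; v² = 0.047961.
t = (45.56 − 0.708)/0.047961 = 935 days (vs. the pure-advection estimate x/v = 950 d).

935 days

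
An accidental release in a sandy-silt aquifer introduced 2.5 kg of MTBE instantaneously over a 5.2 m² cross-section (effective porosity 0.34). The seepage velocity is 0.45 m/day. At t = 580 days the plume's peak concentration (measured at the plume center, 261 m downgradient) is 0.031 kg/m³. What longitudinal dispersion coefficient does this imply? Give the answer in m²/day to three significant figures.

At the plume center C_max = M/(n_e·A·√(4πDt)), so D = M²/(4πt·(n_e·A·C_max)²).
n_e·A·C_max = 0.34 × 5.2 × 0.031 = 0.05481 kg/m.
D = 2.5²/(4π × 580 × 0.05481²) = 0.285 m²/day.

0.285 m²/day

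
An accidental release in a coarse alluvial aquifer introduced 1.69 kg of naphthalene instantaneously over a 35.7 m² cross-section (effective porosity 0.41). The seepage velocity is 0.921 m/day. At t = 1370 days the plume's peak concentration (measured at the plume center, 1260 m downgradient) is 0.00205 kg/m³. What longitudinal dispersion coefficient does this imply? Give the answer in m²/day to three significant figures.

At the plume center C_max = M/(n_e·A·√(4πDt)), so D = M²/(4πt·(n_e·A·C_max)²).
n_e·A·C_max = 0.41 × 35.7 × 0.00205 = 0.03001 kg/m.
D = 1.69²/(4π × 1370 × 0.03001²) = 0.184 m²/day.

0.184 m²/day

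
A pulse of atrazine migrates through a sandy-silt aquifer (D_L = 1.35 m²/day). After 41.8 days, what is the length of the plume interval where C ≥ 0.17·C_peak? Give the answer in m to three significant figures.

The plume is Gaussian with σ = √(2Dt) = √(2 × 1.35 × 41.8) = 10.62 m.
C/C_peak = exp(−Δx²/(2σ²)) = 0.17 ⇒ Δx = σ·√(−2 ln 0.17) = 10.62 × 1.883 = 20.00 m.
Width = 2Δx = 40.0 m.

40.0 m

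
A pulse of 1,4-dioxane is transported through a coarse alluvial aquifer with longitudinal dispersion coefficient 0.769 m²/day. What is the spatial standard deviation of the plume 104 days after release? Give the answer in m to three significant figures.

12.6 m

Dispersive spreading gives a Gaussian with σ² = 2Dt; advection only shifts the center.
σ = √(2 × 0.769 × 104) = 12.6 m.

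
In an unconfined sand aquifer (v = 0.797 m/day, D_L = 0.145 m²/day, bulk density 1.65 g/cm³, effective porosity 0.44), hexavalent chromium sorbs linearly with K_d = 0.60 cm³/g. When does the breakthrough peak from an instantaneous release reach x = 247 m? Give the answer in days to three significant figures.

Retardation factor R = 1 + ρ_b·K_d/n = 1 + 1.65 × 0.60/0.44 = 3.250.
Sorption retards both mechanisms: v_R = v/R = 0.2452 m/day, D_R = D/R = 0.04462 m²/day.
Peak time from v_R²t² + 2D_R t − x² = 0: t = (√(D_R² + v_R²x²) − D_R)/v_R².
√(D_R² + v_R²x²) = √(0.04462² + 0.2452² × 247²) = 60.56; v_R² = 0.06012.
t = (60.56 − 0.04462)/0.06012 = 1010 days.

1010 days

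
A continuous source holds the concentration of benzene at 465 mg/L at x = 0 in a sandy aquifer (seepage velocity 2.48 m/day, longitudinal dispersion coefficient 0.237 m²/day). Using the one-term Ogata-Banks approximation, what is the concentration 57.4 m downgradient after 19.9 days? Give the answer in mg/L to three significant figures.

For a continuous step input, C/C₀ ≈ ½·erfc((x−vt)/(2√(Dt))).
vt = 2.48 × 19.9 = 49.352 m and 2√(Dt) = 2√(0.237 × 19.9) = 4.343 m.
Argument (x−vt)/(2√(Dt)) = (57.4 − 49.352)/4.343 = 1.853; ½·erfc(1.853) = 0.004390.
C = 465 × 0.004390 = 2.04 mg/L.

2.04 mg/L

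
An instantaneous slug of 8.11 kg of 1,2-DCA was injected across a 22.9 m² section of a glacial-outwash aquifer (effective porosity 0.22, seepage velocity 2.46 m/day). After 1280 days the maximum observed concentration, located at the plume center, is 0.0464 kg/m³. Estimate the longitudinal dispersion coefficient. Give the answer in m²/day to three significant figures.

0.0748 m²/day

At the plume center C_max = M/(n_e·A·√(4πDt)), so D = M²/(4πt·(n_e·A·C_max)²).
n_e·A·C_max = 0.22 × 22.9 × 0.0464 = 0.2338 kg/m.
D = 8.11²/(4π × 1280 × 0.2338²) = 0.0748 m²/day.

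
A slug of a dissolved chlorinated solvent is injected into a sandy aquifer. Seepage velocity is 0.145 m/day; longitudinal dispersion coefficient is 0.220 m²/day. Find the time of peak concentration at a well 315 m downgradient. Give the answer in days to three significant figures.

2160 days

For the 1D instantaneous-source solution, setting ∂C/∂t = 0 at fixed x gives v²t² + 2Dt − x² = 0, so t = (√(D² + v²x²) − D)/v².
√(D² + v²x²) = √(0.220² + 0.145² × 315²) = 45.68; v² = 0.021025.
t = (45.68 − 0.220)/0.021025 = 2160 days (vs. the pure-advection estimate x/v = 2170 d).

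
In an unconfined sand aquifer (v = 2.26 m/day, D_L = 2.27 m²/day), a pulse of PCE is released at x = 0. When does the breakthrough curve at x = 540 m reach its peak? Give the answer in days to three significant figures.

For the 1D instantaneous-source solution, setting ∂C/∂t = 0 at fixed x gives v²t² + 2Dt − x² = 0, so t = (√(D² + v²x²) − D)/v².
√(D² + v²x²) = √(2.27² + 2.26² × 540²) = 1220; v² = 5.1076.
t = (1220 − 2.27)/5.1076 = 238 days (vs. the pure-advection estimate x/v = 239 d).

238 days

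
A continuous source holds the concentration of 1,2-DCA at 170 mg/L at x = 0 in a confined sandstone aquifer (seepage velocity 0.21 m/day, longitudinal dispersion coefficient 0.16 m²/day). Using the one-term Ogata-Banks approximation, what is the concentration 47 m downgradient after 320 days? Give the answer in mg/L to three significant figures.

For a continuous step input, C/C₀ ≈ ½·erfc((x−vt)/(2√(Dt))).
vt = 0.21 × 320 = 67.2 m and 2√(Dt) = 2√(0.16 × 320) = 14.31 m.
Argument (x−vt)/(2√(Dt)) = (47 − 67.2)/14.31 = -1.412; ½·erfc(-1.412) = 0.9771.
C = 170 × 0.9771 = 166 mg/L.

166 mg/L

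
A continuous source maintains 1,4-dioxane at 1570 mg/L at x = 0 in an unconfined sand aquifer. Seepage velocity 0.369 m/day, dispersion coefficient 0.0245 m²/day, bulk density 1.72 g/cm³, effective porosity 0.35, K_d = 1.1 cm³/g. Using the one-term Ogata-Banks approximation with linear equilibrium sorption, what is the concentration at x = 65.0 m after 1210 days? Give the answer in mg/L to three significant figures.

1470 mg/L

Retardation factor R = 1 + ρ_b·K_d/n = 1 + 1.72 × 1.1/0.35 = 6.406.
Sorption retards both mechanisms: v_R = v/R = 0.05760 m/day, D_R = D/R = 0.003825 m²/day.
v_R·t = 0.05760 × 1210 = 69.696 m; 2√(D_R t) = 4.303 m; argument = (65.0 − 69.696)/4.303 = -1.091.
C = C₀ × ½·erfc(-1.091) = 1570 × 0.9386 = 1470 mg/L.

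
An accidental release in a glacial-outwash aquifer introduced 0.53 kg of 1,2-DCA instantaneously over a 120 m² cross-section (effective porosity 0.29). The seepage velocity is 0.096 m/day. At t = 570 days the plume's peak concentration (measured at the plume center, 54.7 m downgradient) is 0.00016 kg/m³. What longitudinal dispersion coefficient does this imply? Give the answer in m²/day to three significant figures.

1.26 m²/day

At the plume center C_max = M/(n_e·A·√(4πDt)), so D = M²/(4πt·(n_e·A·C_max)²).
n_e·A·C_max = 0.29 × 120 × 0.00016 = 0.005568 kg/m.
D = 0.53²/(4π × 570 × 0.005568²) = 1.26 m²/day.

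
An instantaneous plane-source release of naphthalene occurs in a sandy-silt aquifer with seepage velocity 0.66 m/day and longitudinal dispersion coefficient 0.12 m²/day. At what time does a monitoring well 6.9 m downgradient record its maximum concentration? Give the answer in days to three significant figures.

10.2 days

For the 1D instantaneous-source solution, setting ∂C/∂t = 0 at fixed x gives v²t² + 2Dt − x² = 0, so t = (√(D² + v²x²) − D)/v².
√(D² + v²x²) = √(0.12² + 0.66² × 6.9²) = 4.556; v² = 0.4356.
t = (4.556 − 0.12)/0.4356 = 10.2 days (vs. the pure-advection estimate x/v = 10.5 d).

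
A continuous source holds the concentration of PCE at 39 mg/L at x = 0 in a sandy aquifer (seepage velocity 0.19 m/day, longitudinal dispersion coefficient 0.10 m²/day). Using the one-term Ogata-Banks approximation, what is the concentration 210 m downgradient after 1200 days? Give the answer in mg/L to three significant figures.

34.2 mg/L

For a continuous step input, C/C₀ ≈ ½·erfc((x−vt)/(2√(Dt))).
vt = 0.19 × 1200 = 228 m and 2√(Dt) = 2√(0.10 × 1200) = 21.91 m.
Argument (x−vt)/(2√(Dt)) = (210 − 228)/21.91 = -0.8215; ½·erfc(-0.8215) = 0.8773.
C = 39 × 0.8773 = 34.2 mg/L.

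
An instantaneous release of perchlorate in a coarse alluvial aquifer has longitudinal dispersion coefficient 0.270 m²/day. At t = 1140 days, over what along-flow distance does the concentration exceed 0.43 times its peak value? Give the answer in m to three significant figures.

64.5 m

The plume is Gaussian with σ = √(2Dt) = √(2 × 0.270 × 1140) = 24.81 m.
C/C_peak = exp(−Δx²/(2σ²)) = 0.43 ⇒ Δx = σ·√(−2 ln 0.43) = 24.81 × 1.299 = 32.23 m.
Width = 2Δx = 64.5 m.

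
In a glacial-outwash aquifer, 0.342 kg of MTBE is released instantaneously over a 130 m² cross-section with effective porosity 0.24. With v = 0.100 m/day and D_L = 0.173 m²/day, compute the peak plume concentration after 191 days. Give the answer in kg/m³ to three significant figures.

0.000538 kg/m³

The peak of an instantaneous 1D plume sits at x = vt; there the Gaussian factor is 1 and C_max = M/(n_e·A·√(4πDt)), where n_e·A is the pore area the mass is dissolved in.
√(4πDt) = √(4π × 0.173 × 191) = 20.38 m, so C_max = 0.342/(0.24 × 130 × 20.38) = 0.000538 kg/m³.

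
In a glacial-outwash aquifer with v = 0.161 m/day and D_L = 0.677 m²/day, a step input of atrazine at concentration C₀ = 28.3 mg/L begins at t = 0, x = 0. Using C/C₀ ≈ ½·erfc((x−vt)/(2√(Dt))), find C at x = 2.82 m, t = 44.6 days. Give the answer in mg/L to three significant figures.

20.2 mg/L

For a continuous step input, C/C₀ ≈ ½·erfc((x−vt)/(2√(Dt))).
vt = 0.161 × 44.6 = 7.1806 m and 2√(Dt) = 2√(0.677 × 44.6) = 10.99 m.
Argument (x−vt)/(2√(Dt)) = (2.82 − 7.1806)/10.99 = -0.3968; ½·erfc(-0.3968) = 0.7127.
C = 28.3 × 0.7127 = 20.2 mg/L.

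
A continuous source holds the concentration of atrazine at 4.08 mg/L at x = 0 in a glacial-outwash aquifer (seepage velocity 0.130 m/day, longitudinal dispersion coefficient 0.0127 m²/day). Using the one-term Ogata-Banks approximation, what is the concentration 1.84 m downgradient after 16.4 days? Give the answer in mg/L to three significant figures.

2.75 mg/L

For a continuous step input, C/C₀ ≈ ½·erfc((x−vt)/(2√(Dt))).
vt = 0.130 × 16.4 = 2.132 m and 2√(Dt) = 2√(0.0127 × 16.4) = 0.9128 m.
Argument (x−vt)/(2√(Dt)) = (1.84 − 2.132)/0.9128 = -0.3199; ½·erfc(-0.3199) = 0.6745.
C = 4.08 × 0.6745 = 2.75 mg/L.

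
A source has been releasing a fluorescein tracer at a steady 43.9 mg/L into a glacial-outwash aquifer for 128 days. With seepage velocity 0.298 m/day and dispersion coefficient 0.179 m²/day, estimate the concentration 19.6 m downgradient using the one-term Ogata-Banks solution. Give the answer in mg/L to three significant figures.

For a continuous step input, C/C₀ ≈ ½·erfc((x−vt)/(2√(Dt))).
vt = 0.298 × 128 = 38.144 m and 2√(Dt) = 2√(0.179 × 128) = 9.573 m.
Argument (x−vt)/(2√(Dt)) = (19.6 − 38.144)/9.573 = -1.937; ½·erfc(-1.937) = 0.9969.
C = 43.9 × 0.9969 = 43.8 mg/L.

43.8 mg/L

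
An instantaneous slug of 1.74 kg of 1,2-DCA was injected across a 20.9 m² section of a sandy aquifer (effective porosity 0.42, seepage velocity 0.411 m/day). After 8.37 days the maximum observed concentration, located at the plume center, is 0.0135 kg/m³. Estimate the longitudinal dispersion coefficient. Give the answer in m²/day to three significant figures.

2.05 m²/day

At the plume center C_max = M/(n_e·A·√(4πDt)), so D = M²/(4πt·(n_e·A·C_max)²).
n_e·A·C_max = 0.42 × 20.9 × 0.0135 = 0.1185 kg/m.
D = 1.74²/(4π × 8.37 × 0.1185²) = 2.05 m²/day.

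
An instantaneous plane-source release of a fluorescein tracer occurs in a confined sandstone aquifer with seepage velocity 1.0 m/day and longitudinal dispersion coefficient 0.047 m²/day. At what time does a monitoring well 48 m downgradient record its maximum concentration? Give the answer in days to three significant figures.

For the 1D instantaneous-source solution, setting ∂C/∂t = 0 at fixed x gives v²t² + 2Dt − x² = 0, so t = (√(D² + v²x²) − D)/v².
√(D² + v²x²) = √(0.047² + 1.0² × 48²) = 48.00; v² = 1.
t = (48.00 − 0.047)/1 = 48.0 days (vs. the pure-advection estimate x/v = 48.0 d).

48.0 days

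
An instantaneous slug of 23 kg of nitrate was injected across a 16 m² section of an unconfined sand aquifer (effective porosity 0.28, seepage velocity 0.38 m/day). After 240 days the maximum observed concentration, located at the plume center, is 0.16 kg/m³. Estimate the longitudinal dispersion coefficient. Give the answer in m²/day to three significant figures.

At the plume center C_max = M/(n_e·A·√(4πDt)), so D = M²/(4πt·(n_e·A·C_max)²).
n_e·A·C_max = 0.28 × 16 × 0.16 = 0.7168 kg/m.
D = 23²/(4π × 240 × 0.7168²) = 0.341 m²/day.

0.341 m²/day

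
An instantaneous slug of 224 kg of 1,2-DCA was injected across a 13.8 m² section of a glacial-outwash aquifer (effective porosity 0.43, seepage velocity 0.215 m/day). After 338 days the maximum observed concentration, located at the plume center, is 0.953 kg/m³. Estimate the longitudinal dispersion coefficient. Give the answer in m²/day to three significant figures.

At the plume center C_max = M/(n_e·A·√(4πDt)), so D = M²/(4πt·(n_e·A·C_max)²).
n_e·A·C_max = 0.43 × 13.8 × 0.953 = 5.655 kg/m.
D = 224²/(4π × 338 × 5.655²) = 0.369 m²/day.

0.369 m²/day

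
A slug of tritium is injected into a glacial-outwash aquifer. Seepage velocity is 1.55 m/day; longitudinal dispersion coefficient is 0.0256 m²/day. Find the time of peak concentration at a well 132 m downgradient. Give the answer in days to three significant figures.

85.2 days

For the 1D instantaneous-source solution, setting ∂C/∂t = 0 at fixed x gives v²t² + 2Dt − x² = 0, so t = (√(D² + v²x²) − D)/v².
√(D² + v²x²) = √(0.0256² + 1.55² × 132²) = 204.6; v² = 2.4025.
t = (204.6 − 0.0256)/2.4025 = 85.2 days (vs. the pure-advection estimate x/v = 85.2 d).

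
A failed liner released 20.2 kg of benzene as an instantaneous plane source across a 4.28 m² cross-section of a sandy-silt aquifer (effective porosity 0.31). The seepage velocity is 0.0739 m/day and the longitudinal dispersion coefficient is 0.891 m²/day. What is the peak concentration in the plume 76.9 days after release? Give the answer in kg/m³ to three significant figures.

The peak of an instantaneous 1D plume sits at x = vt; there the Gaussian factor is 1 and C_max = M/(n_e·A·√(4πDt)), where n_e·A is the pore area the mass is dissolved in.
√(4πDt) = √(4π × 0.891 × 76.9) = 29.34 m, so C_max = 20.2/(0.31 × 4.28 × 29.34) = 0.519 kg/m³.

0.519 kg/m³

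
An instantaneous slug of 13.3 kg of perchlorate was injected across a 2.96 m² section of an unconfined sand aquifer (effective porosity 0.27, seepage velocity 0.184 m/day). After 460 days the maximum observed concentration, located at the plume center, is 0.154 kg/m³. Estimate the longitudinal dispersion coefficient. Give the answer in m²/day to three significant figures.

2.02 m²/day

At the plume center C_max = M/(n_e·A·√(4πDt)), so D = M²/(4πt·(n_e·A·C_max)²).
n_e·A·C_max = 0.27 × 2.96 × 0.154 = 0.1231 kg/m.
D = 13.3²/(4π × 460 × 0.1231²) = 2.02 m²/day.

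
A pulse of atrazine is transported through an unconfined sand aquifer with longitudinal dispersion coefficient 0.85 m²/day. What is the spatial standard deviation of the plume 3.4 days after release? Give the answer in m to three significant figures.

2.40 m

Dispersive spreading gives a Gaussian with σ² = 2Dt; advection only shifts the center.
σ = √(2 × 0.85 × 3.4) = 2.40 m.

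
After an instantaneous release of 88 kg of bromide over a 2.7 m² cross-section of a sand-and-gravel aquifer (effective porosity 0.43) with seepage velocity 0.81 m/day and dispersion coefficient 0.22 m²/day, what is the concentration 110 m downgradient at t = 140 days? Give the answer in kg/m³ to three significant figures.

For an instantaneous plane source, C(x,t) = M/(n_e·A·√(4πDt)) · exp(−(x−vt)²/(4Dt)), with n_e·A the pore (flow) area.
Plume center vt = 0.81 × 140 = 113.4 m, so the well at 110 m is 3.4 m upgradient of the peak.
√(4πDt) = 19.67 m, giving peak height M/(n_e·A·√(4πDt)) = 88/(0.43 × 2.7 × 19.67) = 3.853 kg/m³.
(x−vt)²/(4Dt) = (-3.4)²/(4 × 0.22 × 140) = 0.09383; exp(−0.09383) = 0.9104.
C = 3.853 × 0.9104 = 3.51 kg/m³.

3.51 kg/m³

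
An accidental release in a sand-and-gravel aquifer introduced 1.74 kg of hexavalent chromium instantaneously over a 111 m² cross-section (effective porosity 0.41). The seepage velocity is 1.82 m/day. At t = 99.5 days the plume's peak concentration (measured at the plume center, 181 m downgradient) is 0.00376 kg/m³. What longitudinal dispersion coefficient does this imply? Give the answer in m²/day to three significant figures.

0.0827 m²/day

At the plume center C_max = M/(n_e·A·√(4πDt)), so D = M²/(4πt·(n_e·A·C_max)²).
n_e·A·C_max = 0.41 × 111 × 0.00376 = 0.1711 kg/m.
D = 1.74²/(4π × 99.5 × 0.1711²) = 0.0827 m²/day.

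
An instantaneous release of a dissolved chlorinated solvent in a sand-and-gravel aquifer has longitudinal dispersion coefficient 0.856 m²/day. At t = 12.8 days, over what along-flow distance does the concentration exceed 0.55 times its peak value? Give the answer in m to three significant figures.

10.2 m

The plume is Gaussian with σ = √(2Dt) = √(2 × 0.856 × 12.8) = 4.681 m.
C/C_peak = exp(−Δx²/(2σ²)) = 0.55 ⇒ Δx = σ·√(−2 ln 0.55) = 4.681 × 1.093 = 5.116 m.
Width = 2Δx = 10.2 m.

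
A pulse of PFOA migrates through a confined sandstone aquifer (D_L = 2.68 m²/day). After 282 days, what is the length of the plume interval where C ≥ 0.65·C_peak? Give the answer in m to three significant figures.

The plume is Gaussian with σ = √(2Dt) = √(2 × 2.68 × 282) = 38.88 m.
C/C_peak = exp(−Δx²/(2σ²)) = 0.65 ⇒ Δx = σ·√(−2 ln 0.65) = 38.88 × 0.9282 = 36.09 m.
Width = 2Δx = 72.2 m.

72.2 m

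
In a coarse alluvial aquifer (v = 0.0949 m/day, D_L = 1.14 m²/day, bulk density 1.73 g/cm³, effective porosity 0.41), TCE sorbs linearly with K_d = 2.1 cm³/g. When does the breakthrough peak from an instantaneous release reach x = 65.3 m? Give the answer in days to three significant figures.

5650 days

Retardation factor R = 1 + ρ_b·K_d/n = 1 + 1.73 × 2.1/0.41 = 9.861.
Sorption retards both mechanisms: v_R = v/R = 0.009624 m/day, D_R = D/R = 0.1156 m²/day.
Peak time from v_R²t² + 2D_R t − x² = 0: t = (√(D_R² + v_R²x²) − D_R)/v_R².
√(D_R² + v_R²x²) = √(0.1156² + 0.009624² × 65.3²) = 0.6390; v_R² = 9.262e-05.
t = (0.6390 − 0.1156)/9.262e-05 = 5650 days.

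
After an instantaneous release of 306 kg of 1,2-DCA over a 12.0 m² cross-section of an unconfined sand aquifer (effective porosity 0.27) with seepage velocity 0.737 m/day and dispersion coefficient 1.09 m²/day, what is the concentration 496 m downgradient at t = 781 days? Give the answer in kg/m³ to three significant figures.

0.142 kg/m³

For an instantaneous plane source, C(x,t) = M/(n_e·A·√(4πDt)) · exp(−(x−vt)²/(4Dt)), with n_e·A the pore (flow) area.
Plume center vt = 0.737 × 781 = 575.597 m, so the well at 496 m is 79.597 m upgradient of the peak.
√(4πDt) = 103.4 m, giving peak height M/(n_e·A·√(4πDt)) = 306/(0.27 × 12.0 × 103.4) = 0.9134 kg/m³.
(x−vt)²/(4Dt) = (-79.597)²/(4 × 1.09 × 781) = 1.861; exp(−1.861) = 0.1555.
C = 0.9134 × 0.1555 = 0.142 kg/m³.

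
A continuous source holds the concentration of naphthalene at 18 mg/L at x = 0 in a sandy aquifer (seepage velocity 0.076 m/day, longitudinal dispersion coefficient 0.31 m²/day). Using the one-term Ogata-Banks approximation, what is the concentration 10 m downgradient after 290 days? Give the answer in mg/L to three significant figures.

14.7 mg/L

For a continuous step input, C/C₀ ≈ ½·erfc((x−vt)/(2√(Dt))).
vt = 0.076 × 290 = 22.04 m and 2√(Dt) = 2√(0.31 × 290) = 18.96 m.
Argument (x−vt)/(2√(Dt)) = (10 − 22.04)/18.96 = -0.6350; ½·erfc(-0.6350) = 0.8154.
C = 18 × 0.8154 = 14.7 mg/L.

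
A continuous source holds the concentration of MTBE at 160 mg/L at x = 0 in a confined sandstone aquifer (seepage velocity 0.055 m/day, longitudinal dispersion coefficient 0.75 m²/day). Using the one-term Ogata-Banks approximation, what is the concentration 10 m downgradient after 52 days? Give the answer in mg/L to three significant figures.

For a continuous step input, C/C₀ ≈ ½·erfc((x−vt)/(2√(Dt))).
vt = 0.055 × 52 = 2.86 m and 2√(Dt) = 2√(0.75 × 52) = 12.49 m.
Argument (x−vt)/(2√(Dt)) = (10 − 2.86)/12.49 = 0.5717; ½·erfc(0.5717) = 0.2094.
C = 160 × 0.2094 = 33.5 mg/L.

33.5 mg/L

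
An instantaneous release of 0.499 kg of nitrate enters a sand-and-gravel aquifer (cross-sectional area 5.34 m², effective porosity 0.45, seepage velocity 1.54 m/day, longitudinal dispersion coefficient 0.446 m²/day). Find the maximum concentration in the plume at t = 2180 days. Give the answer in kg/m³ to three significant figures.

0.00188 kg/m³

The peak of an instantaneous 1D plume sits at x = vt; there the Gaussian factor is 1 and C_max = M/(n_e·A·√(4πDt)), where n_e·A is the pore area the mass is dissolved in.
√(4πDt) = √(4π × 0.446 × 2180) = 110.5 m, so C_max = 0.499/(0.45 × 5.34 × 110.5) = 0.00188 kg/m³.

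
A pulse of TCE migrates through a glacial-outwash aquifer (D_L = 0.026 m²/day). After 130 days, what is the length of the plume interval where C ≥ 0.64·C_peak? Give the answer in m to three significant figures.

The plume is Gaussian with σ = √(2Dt) = √(2 × 0.026 × 130) = 2.600 m.
C/C_peak = exp(−Δx²/(2σ²)) = 0.64 ⇒ Δx = σ·√(−2 ln 0.64) = 2.600 × 0.9448 = 2.456 m.
Width = 2Δx = 4.91 m.

4.91 m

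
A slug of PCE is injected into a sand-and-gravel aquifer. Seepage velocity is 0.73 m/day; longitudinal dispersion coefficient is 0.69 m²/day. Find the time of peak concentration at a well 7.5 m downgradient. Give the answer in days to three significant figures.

For the 1D instantaneous-source solution, setting ∂C/∂t = 0 at fixed x gives v²t² + 2Dt − x² = 0, so t = (√(D² + v²x²) − D)/v².
√(D² + v²x²) = √(0.69² + 0.73² × 7.5²) = 5.518; v² = 0.5329.
t = (5.518 − 0.69)/0.5329 = 9.06 days (vs. the pure-advection estimate x/v = 10.3 d).

9.06 days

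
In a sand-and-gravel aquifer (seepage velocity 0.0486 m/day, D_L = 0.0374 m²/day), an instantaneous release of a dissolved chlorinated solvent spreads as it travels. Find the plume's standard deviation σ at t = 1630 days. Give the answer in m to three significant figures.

Dispersive spreading gives a Gaussian with σ² = 2Dt; advection only shifts the center.
σ = √(2 × 0.0374 × 1630) = 11.0 m.

11.0 m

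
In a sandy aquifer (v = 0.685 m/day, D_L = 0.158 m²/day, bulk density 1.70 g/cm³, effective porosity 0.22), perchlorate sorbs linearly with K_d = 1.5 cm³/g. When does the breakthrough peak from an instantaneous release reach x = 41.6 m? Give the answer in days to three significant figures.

Retardation factor R = 1 + ρ_b·K_d/n = 1 + 1.70 × 1.5/0.22 = 12.59.
Sorption retards both mechanisms: v_R = v/R = 0.05441 m/day, D_R = D/R = 0.01255 m²/day.
Peak time from v_R²t² + 2D_R t − x² = 0: t = (√(D_R² + v_R²x²) − D_R)/v_R².
√(D_R² + v_R²x²) = √(0.01255² + 0.05441² × 41.6²) = 2.263; v_R² = 0.002960.
t = (2.263 − 0.01255)/0.002960 = 760 days.

760 days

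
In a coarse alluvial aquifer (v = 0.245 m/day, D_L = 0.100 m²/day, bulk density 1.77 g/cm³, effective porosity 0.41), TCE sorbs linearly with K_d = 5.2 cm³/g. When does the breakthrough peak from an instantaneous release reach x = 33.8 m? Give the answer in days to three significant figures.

Retardation factor R = 1 + ρ_b·K_d/n = 1 + 1.77 × 5.2/0.41 = 23.45.
Sorption retards both mechanisms: v_R = v/R = 0.01045 m/day, D_R = D/R = 0.004264 m²/day.
Peak time from v_R²t² + 2D_R t − x² = 0: t = (√(D_R² + v_R²x²) − D_R)/v_R².
√(D_R² + v_R²x²) = √(0.004264² + 0.01045² × 33.8²) = 0.3532; v_R² = 0.0001092.
t = (0.3532 − 0.004264)/0.0001092 = 3200 days.

3200 days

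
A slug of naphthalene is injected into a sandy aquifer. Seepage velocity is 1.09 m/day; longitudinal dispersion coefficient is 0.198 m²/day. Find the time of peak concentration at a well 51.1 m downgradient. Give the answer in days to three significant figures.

For the 1D instantaneous-source solution, setting ∂C/∂t = 0 at fixed x gives v²t² + 2Dt − x² = 0, so t = (√(D² + v²x²) − D)/v².
√(D² + v²x²) = √(0.198² + 1.09² × 51.1²) = 55.70; v² = 1.1881.
t = (55.70 − 0.198)/1.1881 = 46.7 days (vs. the pure-advection estimate x/v = 46.9 d).

46.7 days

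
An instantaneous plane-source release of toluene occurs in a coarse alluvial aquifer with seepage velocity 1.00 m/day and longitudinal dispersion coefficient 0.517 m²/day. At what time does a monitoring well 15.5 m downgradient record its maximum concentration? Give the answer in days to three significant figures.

For the 1D instantaneous-source solution, setting ∂C/∂t = 0 at fixed x gives v²t² + 2Dt − x² = 0, so t = (√(D² + v²x²) − D)/v².
√(D² + v²x²) = √(0.517² + 1.00² × 15.5²) = 15.51; v² = 1.
t = (15.51 − 0.517)/1 = 15.0 days (vs. the pure-advection estimate x/v = 15.5 d).

15.0 days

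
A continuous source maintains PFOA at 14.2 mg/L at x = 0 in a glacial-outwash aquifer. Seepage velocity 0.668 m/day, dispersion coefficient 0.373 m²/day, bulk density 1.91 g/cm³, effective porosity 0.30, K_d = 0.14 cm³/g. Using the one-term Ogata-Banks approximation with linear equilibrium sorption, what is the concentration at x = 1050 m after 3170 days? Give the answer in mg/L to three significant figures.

13.9 mg/L

Retardation factor R = 1 + ρ_b·K_d/n = 1 + 1.91 × 0.14/0.30 = 1.891.
Sorption retards both mechanisms: v_R = v/R = 0.3533 m/day, D_R = D/R = 0.1973 m²/day.
v_R·t = 0.3533 × 3170 = 1119.961 m; 2√(D_R t) = 50.02 m; argument = (1050 − 1119.961)/50.02 = -1.399.
C = C₀ × ½·erfc(-1.399) = 14.2 × 0.9761 = 13.9 mg/L.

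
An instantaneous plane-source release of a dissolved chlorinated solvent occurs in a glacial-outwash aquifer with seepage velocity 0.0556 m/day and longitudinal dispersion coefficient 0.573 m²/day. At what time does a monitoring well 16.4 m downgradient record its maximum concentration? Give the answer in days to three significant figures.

For the 1D instantaneous-source solution, setting ∂C/∂t = 0 at fixed x gives v²t² + 2Dt − x² = 0, so t = (√(D² + v²x²) − D)/v².
√(D² + v²x²) = √(0.573² + 0.0556² × 16.4²) = 1.077; v² = 0.00309136.
t = (1.077 − 0.573)/0.00309136 = 163 days (vs. the pure-advection estimate x/v = 295 d).

163 days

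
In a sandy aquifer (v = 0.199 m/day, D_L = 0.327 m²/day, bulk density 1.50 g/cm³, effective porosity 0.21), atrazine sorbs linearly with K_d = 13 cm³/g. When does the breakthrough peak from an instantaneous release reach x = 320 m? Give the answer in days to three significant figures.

Retardation factor R = 1 + ρ_b·K_d/n = 1 + 1.50 × 13/0.21 = 93.86.
Sorption retards both mechanisms: v_R = v/R = 0.002120 m/day, D_R = D/R = 0.003484 m²/day.
Peak time from v_R²t² + 2D_R t − x² = 0: t = (√(D_R² + v_R²x²) − D_R)/v_R².
√(D_R² + v_R²x²) = √(0.003484² + 0.002120² × 320²) = 0.6784; v_R² = 4.494e-06.
t = (0.6784 − 0.003484)/4.494e-06 = 150000 days.

150000 days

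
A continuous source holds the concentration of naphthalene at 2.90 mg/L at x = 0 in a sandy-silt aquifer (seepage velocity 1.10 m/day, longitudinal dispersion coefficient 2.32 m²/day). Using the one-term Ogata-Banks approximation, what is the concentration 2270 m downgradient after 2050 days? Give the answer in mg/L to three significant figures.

For a continuous step input, C/C₀ ≈ ½·erfc((x−vt)/(2√(Dt))).
vt = 1.10 × 2050 = 2255 m and 2√(Dt) = 2√(2.32 × 2050) = 137.9 m.
Argument (x−vt)/(2√(Dt)) = (2270 − 2255)/137.9 = 0.1088; ½·erfc(0.1088) = 0.4389.
C = 2.90 × 0.4389 = 1.27 mg/L.

1.27 mg/L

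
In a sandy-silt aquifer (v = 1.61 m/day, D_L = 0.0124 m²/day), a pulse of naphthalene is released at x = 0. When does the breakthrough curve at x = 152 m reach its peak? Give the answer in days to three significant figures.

94.4 days

For the 1D instantaneous-source solution, setting ∂C/∂t = 0 at fixed x gives v²t² + 2Dt − x² = 0, so t = (√(D² + v²x²) − D)/v².
√(D² + v²x²) = √(0.0124² + 1.61² × 152²) = 244.7; v² = 2.5921.
t = (244.7 − 0.0124)/2.5921 = 94.4 days (vs. the pure-advection estimate x/v = 94.4 d).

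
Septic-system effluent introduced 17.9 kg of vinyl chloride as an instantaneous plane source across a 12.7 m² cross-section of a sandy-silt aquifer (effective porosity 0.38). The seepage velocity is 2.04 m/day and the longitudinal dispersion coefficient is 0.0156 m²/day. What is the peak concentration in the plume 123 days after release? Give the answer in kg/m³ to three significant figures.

The peak of an instantaneous 1D plume sits at x = vt; there the Gaussian factor is 1 and C_max = M/(n_e·A·√(4πDt)), where n_e·A is the pore area the mass is dissolved in.
√(4πDt) = √(4π × 0.0156 × 123) = 4.910 m, so C_max = 17.9/(0.38 × 12.7 × 4.910) = 0.755 kg/m³.

0.755 kg/m³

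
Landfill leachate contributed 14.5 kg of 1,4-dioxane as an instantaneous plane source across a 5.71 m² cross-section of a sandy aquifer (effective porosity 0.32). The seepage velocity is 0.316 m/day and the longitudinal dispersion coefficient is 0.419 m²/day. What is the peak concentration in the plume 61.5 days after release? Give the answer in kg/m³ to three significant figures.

0.441 kg/m³

The peak of an instantaneous 1D plume sits at x = vt; there the Gaussian factor is 1 and C_max = M/(n_e·A·√(4πDt)), where n_e·A is the pore area the mass is dissolved in.
√(4πDt) = √(4π × 0.419 × 61.5) = 17.99 m, so C_max = 14.5/(0.32 × 5.71 × 17.99) = 0.441 kg/m³.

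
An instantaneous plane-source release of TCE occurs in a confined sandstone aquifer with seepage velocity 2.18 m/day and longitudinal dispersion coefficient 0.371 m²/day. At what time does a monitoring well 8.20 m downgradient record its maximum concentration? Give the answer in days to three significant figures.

For the 1D instantaneous-source solution, setting ∂C/∂t = 0 at fixed x gives v²t² + 2Dt − x² = 0, so t = (√(D² + v²x²) − D)/v².
√(D² + v²x²) = √(0.371² + 2.18² × 8.20²) = 17.88; v² = 4.7524.
t = (17.88 − 0.371)/4.7524 = 3.68 days (vs. the pure-advection estimate x/v = 3.76 d).

3.68 days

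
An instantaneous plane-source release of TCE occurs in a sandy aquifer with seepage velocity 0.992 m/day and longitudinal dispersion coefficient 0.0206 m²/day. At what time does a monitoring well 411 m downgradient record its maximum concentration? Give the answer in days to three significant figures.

For the 1D instantaneous-source solution, setting ∂C/∂t = 0 at fixed x gives v²t² + 2Dt − x² = 0, so t = (√(D² + v²x²) − D)/v².
√(D² + v²x²) = √(0.0206² + 0.992² × 411²) = 407.7; v² = 0.984064.
t = (407.7 − 0.0206)/0.984064 = 414 days (vs. the pure-advection estimate x/v = 414 d).

414 days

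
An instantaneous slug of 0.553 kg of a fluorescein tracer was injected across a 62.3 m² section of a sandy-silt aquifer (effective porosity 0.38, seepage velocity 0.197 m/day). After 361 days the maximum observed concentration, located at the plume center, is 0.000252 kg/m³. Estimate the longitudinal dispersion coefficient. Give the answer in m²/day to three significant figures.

1.89 m²/day

At the plume center C_max = M/(n_e·A·√(4πDt)), so D = M²/(4πt·(n_e·A·C_max)²).
n_e·A·C_max = 0.38 × 62.3 × 0.000252 = 0.005966 kg/m.
D = 0.553²/(4π × 361 × 0.005966²) = 1.89 m²/day.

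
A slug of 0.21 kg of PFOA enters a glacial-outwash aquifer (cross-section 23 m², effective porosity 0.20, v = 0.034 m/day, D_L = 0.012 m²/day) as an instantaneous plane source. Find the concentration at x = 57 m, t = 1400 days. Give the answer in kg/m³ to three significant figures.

0.000844 kg/m³

For an instantaneous plane source, C(x,t) = M/(n_e·A·√(4πDt)) · exp(−(x−vt)²/(4Dt)), with n_e·A the pore (flow) area.
Plume center vt = 0.034 × 1400 = 47.6 m, so the well at 57 m is 9.4 m downgradient of the peak.
√(4πDt) = 14.53 m, giving peak height M/(n_e·A·√(4πDt)) = 0.21/(0.20 × 23 × 14.53) = 0.003142 kg/m³.
(x−vt)²/(4Dt) = (9.4)²/(4 × 0.012 × 1400) = 1.315; exp(−1.315) = 0.2685.
C = 0.003142 × 0.2685 = 0.000844 kg/m³.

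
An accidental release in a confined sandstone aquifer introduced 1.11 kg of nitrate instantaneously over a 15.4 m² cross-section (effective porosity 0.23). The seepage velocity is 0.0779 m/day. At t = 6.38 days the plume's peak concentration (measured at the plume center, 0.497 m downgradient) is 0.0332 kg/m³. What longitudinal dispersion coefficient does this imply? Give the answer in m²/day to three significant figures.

At the plume center C_max = M/(n_e·A·√(4πDt)), so D = M²/(4πt·(n_e·A·C_max)²).
n_e·A·C_max = 0.23 × 15.4 × 0.0332 = 0.1176 kg/m.
D = 1.11²/(4π × 6.38 × 0.1176²) = 1.11 m²/day.

1.11 m²/day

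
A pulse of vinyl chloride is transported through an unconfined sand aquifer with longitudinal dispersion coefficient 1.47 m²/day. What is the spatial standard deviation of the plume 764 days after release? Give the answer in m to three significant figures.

47.4 m

Dispersive spreading gives a Gaussian with σ² = 2Dt; advection only shifts the center.
σ = √(2 × 1.47 × 764) = 47.4 m.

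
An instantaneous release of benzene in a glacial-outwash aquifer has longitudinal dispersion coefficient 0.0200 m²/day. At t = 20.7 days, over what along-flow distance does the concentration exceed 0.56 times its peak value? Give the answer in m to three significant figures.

The plume is Gaussian with σ = √(2Dt) = √(2 × 0.0200 × 20.7) = 0.9099 m.
C/C_peak = exp(−Δx²/(2σ²)) = 0.56 ⇒ Δx = σ·√(−2 ln 0.56) = 0.9099 × 1.077 = 0.9800 m.
Width = 2Δx = 1.96 m.

1.96 m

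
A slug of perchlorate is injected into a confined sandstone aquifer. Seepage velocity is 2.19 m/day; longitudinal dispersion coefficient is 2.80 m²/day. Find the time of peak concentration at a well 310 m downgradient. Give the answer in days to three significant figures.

For the 1D instantaneous-source solution, setting ∂C/∂t = 0 at fixed x gives v²t² + 2Dt − x² = 0, so t = (√(D² + v²x²) − D)/v².
√(D² + v²x²) = √(2.80² + 2.19² × 310²) = 678.9; v² = 4.7961.
t = (678.9 − 2.80)/4.7961 = 141 days (vs. the pure-advection estimate x/v = 142 d).

141 days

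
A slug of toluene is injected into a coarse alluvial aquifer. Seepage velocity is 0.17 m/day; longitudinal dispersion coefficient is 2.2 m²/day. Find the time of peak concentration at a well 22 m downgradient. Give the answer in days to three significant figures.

For the 1D instantaneous-source solution, setting ∂C/∂t = 0 at fixed x gives v²t² + 2Dt − x² = 0, so t = (√(D² + v²x²) − D)/v².
√(D² + v²x²) = √(2.2² + 0.17² × 22²) = 4.339; v² = 0.0289.
t = (4.339 − 2.2)/0.0289 = 74.0 days (vs. the pure-advection estimate x/v = 129 d).

74.0 days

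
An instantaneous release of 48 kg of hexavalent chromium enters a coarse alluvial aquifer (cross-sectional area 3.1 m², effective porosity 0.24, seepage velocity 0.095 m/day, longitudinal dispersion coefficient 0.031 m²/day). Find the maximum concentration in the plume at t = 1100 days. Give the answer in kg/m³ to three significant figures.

3.12 kg/m³

The peak of an instantaneous 1D plume sits at x = vt; there the Gaussian factor is 1 and C_max = M/(n_e·A·√(4πDt)), where n_e·A is the pore area the mass is dissolved in.
√(4πDt) = √(4π × 0.031 × 1100) = 20.70 m, so C_max = 48/(0.24 × 3.1 × 20.70) = 3.12 kg/m³.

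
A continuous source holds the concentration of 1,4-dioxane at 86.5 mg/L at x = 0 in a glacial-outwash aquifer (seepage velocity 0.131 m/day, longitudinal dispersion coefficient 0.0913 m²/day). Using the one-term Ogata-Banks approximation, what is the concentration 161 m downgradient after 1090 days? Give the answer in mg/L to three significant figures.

8.51 mg/L

For a continuous step input, C/C₀ ≈ ½·erfc((x−vt)/(2√(Dt))).
vt = 0.131 × 1090 = 142.79 m and 2√(Dt) = 2√(0.0913 × 1090) = 19.95 m.
Argument (x−vt)/(2√(Dt)) = (161 − 142.79)/19.95 = 0.9128; ½·erfc(0.9128) = 0.09837.
C = 86.5 × 0.09837 = 8.51 mg/L.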